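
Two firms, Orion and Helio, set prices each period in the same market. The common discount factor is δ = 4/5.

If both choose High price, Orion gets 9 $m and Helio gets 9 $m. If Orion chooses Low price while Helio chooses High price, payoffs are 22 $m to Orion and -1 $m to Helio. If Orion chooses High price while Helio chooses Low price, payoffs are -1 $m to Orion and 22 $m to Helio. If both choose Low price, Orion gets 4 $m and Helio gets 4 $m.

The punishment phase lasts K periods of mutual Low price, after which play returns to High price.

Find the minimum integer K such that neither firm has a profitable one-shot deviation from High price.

5

Need Σ_{k=1}^{K} δ^k ≥ (22−9)/(9−4) = 2.6000 at δ = 4/5.
At K = 4 the sum is 2.3616 < 2.6000; at K = 5 it is 2.6893 ≥ 2.6000.
So the minimum punishment length is K = 5.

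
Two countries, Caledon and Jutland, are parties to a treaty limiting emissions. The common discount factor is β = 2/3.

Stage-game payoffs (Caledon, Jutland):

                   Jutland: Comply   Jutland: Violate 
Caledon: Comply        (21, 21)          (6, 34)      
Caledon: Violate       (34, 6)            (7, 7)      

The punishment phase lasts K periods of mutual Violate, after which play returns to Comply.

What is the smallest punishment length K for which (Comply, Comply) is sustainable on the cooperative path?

IC: β(1−β^K)/(1−β) ≥ (34−21)/(21−7) = 13/14.
With β = 2/3: need 1 − β^K ≥ 13/14·(1−2/3)/(2/3), i.e. β^K ≤ 0.5357.
Since (2/3)^1 = 0.6667 and (2/3)^2 = 0.4444, the smallest such K is 2.

2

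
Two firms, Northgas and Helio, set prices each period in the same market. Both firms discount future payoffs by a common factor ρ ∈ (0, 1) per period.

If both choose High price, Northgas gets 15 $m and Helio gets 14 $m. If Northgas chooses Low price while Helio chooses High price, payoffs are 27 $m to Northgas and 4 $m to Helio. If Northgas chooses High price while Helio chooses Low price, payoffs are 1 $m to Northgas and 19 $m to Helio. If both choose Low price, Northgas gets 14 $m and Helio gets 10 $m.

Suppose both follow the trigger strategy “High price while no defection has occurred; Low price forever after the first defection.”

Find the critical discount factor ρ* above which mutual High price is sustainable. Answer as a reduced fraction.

Northgas: cooperation gives 15 each period; deviation gives 27 once then 14 forever.
  15/(1−ρ) ≥ 27 + 14ρ/(1−ρ) ⇒ ρ ≥ 12/13.
Helio: cooperation gives 14 each period; deviation gives 19 once then 10 forever.
  ρ ≥ 5/9.
Both must hold, so the binding constraint is Northgas's: ρ ≥ 12/13.

12/13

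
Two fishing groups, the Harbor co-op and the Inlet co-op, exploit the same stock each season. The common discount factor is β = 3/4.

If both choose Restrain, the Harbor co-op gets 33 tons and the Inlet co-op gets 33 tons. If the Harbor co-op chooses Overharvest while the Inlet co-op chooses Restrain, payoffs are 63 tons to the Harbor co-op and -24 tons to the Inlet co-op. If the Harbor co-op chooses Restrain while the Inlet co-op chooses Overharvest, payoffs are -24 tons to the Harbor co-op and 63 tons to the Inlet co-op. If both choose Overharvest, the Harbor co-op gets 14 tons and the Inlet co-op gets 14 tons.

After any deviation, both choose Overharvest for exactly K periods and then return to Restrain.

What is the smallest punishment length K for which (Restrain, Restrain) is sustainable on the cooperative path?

3

No profitable deviation requires (33−14)(β+…+β^K) ≥ 63−33, i.e. β+…+β^K ≥ 30/19 ≈ 1.5789.
With β = 3/4, the partial sums are K=1: 0.7500, K=2: 1.3125, K=3: 1.7344.
K = 3 is the first length at which the sum reaches 1.5789.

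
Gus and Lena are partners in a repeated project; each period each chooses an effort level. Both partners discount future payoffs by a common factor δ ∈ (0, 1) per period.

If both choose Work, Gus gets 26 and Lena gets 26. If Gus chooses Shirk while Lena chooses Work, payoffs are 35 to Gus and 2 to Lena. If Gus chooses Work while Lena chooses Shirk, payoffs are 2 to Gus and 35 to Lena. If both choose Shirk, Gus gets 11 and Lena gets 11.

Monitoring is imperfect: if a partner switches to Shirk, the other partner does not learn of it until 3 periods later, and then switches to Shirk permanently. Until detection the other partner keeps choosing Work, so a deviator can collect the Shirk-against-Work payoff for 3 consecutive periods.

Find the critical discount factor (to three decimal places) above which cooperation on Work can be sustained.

0.721

The best deviation is to choose Shirk for all 3 undetected periods, earning 35 each, then 11 forever once detected.
Deviation value: 35(1−δ^3)/(1−δ) + 11δ^3/(1−δ); cooperation value: 26/(1−δ).
IC: 26 ≥ 35(1−δ^3) + 11δ^3 = 35 − 24δ^3.
So δ^3 ≥ 9/24 = 3/8, giving δ ≥ (3/8)^(1/3) ≈ 0.721.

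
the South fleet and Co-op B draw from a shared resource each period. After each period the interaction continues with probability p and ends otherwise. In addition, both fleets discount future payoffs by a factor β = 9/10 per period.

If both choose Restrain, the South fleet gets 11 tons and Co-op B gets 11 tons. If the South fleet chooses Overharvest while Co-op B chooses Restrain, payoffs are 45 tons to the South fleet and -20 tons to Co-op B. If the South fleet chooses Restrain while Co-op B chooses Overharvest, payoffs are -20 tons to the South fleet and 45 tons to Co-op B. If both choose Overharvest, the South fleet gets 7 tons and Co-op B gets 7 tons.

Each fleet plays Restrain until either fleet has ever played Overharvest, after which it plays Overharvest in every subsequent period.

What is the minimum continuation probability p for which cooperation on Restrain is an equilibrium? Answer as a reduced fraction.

170/171

With continuation probability p and discount β, the effective per-period discount factor is βp.
Grim-trigger IC: βp ≥ (45−11)/(45−7) = 17/19.
So p ≥ (17/19)/(9/10) = 170/171.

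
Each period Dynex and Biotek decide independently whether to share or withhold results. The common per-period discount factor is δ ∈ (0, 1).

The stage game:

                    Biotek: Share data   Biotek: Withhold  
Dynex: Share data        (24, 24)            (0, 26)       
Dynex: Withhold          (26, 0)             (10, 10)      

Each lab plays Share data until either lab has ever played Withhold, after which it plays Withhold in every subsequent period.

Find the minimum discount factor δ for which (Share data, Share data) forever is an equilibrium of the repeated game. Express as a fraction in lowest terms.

Under grim trigger the critical discount factor is (T−C)/(T−P) with T = 26, C = 24, P = 10.
δ* = (26−24)/(26−10) = 2/16 = 1/8.

1/8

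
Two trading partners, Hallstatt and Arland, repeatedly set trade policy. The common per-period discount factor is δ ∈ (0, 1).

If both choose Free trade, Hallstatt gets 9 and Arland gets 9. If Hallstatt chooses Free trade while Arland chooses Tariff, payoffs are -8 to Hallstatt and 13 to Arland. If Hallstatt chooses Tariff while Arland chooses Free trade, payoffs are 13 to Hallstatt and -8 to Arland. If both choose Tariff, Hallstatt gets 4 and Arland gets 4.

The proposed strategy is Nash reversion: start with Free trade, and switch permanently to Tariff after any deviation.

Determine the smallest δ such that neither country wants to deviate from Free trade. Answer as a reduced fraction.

One-period gain from deviating is 13 − 9 = 4. The loss is 9 − 4 = 5 in every subsequent period, with present value 5·δ/(1−δ).
Deviation is unprofitable when 5·δ/(1−δ) ≥ 4, i.e. δ/(1−δ) ≥ 4/5.
Equivalently δ ≥ 4/(4+5) = 4/9.

4/9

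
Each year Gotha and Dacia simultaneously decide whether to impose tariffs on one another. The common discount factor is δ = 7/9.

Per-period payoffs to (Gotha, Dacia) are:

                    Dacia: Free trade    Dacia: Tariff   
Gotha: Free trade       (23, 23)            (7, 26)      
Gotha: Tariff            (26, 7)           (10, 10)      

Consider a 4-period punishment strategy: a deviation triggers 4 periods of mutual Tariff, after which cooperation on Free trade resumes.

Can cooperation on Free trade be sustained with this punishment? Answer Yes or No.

Yes

IC: δ+…+δ^4 ≥ (26−23)/(23−10) = 3/13.
At δ = 7/9: partial sum = 2.2192 ≥ 0.2308. Cooperation sustainable.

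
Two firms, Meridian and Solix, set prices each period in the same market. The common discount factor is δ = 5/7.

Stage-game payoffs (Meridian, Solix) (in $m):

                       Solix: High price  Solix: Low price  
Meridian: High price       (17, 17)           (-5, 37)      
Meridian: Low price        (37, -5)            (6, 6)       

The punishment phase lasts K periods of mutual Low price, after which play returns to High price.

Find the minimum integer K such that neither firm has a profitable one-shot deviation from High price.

IC: δ(1−δ^K)/(1−δ) ≥ (37−17)/(17−6) = 20/11.
With δ = 5/7: need 1 − δ^K ≥ 20/11·(1−5/7)/(5/7), i.e. δ^K ≤ 0.2727.
Since (5/7)^3 = 0.3644 and (5/7)^4 = 0.2603, the smallest such K is 4.

4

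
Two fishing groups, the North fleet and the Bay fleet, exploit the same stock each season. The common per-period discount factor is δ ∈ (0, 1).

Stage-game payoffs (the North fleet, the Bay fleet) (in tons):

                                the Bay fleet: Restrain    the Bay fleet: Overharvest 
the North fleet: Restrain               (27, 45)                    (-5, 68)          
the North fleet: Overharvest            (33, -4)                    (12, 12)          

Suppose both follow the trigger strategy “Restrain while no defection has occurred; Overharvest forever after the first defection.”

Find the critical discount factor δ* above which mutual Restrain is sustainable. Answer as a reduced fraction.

23/56

the North fleet's threshold: (33−27)/(33−12) = 2/7.
the Bay fleet's threshold: (68−45)/(68−12) = 23/56.
2/7 < 23/56, so the Bay fleet binds and δ* = 23/56.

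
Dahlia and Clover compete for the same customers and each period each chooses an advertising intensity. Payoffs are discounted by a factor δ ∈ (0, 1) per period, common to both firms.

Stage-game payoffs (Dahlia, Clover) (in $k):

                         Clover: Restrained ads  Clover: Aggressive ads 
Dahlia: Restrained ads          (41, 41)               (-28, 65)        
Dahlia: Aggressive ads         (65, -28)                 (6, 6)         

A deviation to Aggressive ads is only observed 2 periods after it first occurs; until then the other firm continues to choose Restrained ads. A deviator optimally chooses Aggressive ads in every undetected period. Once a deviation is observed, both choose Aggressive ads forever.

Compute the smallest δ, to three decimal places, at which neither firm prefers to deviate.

Deviating for the 2 undetected periods gains 65−41 = 24 per period over cooperation, then loses 41−6 = 35 per period forever once punishment starts.
Gain: 24(1 + δ + … + δ^1); loss: 35·δ^2/(1−δ).
No profitable deviation ⇔ 24(1−δ^2) ≤ 35·δ^2, i.e. δ^2 ≥ 24/(24+35) = 24/59.
Hence δ ≥ (24/59)^(1/2) ≈ 0.638.

0.638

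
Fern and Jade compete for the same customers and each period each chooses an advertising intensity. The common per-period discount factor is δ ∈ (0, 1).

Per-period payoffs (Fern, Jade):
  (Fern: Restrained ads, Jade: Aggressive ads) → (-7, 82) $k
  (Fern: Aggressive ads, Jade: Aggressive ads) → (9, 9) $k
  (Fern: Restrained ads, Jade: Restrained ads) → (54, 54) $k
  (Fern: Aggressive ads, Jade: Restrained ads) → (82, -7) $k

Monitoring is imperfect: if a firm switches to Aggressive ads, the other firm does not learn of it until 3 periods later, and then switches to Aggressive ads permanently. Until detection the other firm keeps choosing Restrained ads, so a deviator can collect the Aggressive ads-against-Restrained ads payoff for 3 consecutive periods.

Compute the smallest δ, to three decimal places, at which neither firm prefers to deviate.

Deviating for the 3 undetected periods gains 82−54 = 28 per period over cooperation, then loses 54−9 = 45 per period forever once punishment starts.
Gain: 28(1 + δ + … + δ^2); loss: 45·δ^3/(1−δ).
No profitable deviation ⇔ 28(1−δ^3) ≤ 45·δ^3, i.e. δ^3 ≥ 28/(28+45) = 28/73.
Hence δ ≥ (28/73)^(1/3) ≈ 0.727.

0.727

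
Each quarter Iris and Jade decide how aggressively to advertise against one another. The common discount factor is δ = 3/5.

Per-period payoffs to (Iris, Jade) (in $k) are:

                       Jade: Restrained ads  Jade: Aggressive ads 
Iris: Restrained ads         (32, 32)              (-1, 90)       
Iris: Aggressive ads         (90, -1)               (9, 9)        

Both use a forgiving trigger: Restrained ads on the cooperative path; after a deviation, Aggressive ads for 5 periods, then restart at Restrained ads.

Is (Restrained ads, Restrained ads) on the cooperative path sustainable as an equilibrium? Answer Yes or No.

Comparing payoff streams over the 6 periods until play realigns: cooperate → 32(1+δ+…+δ^5); deviate → 90 + 9(δ+…+δ^5).
Cooperation is sustained iff (32−9)(δ+…+δ^5) ≥ 90−32.
δ+…+δ^5 = 3/5·(1−(3/5)^5)/(1−3/5) = 1.3834, and (90−32)/(32−9) = 2.5217.
1.3834 < 2.5217, so cooperation is not sustainable.

No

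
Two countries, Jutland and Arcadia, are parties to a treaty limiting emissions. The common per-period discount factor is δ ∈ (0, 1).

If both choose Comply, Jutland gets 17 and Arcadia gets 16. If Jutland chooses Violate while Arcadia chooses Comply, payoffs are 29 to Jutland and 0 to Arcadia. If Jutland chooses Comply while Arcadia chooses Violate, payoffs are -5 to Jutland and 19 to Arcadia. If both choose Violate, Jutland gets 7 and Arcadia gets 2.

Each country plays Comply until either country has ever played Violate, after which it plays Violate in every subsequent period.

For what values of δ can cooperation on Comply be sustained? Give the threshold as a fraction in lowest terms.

Jutland: cooperation gives 17 each period; deviation gives 29 once then 7 forever.
  17/(1−δ) ≥ 29 + 7δ/(1−δ) ⇒ δ ≥ 12/22 = 6/11.
Arcadia: cooperation gives 16 each period; deviation gives 19 once then 2 forever.
  δ ≥ 3/17.
Both must hold, so the binding constraint is Jutland's: δ ≥ 6/11.

6/11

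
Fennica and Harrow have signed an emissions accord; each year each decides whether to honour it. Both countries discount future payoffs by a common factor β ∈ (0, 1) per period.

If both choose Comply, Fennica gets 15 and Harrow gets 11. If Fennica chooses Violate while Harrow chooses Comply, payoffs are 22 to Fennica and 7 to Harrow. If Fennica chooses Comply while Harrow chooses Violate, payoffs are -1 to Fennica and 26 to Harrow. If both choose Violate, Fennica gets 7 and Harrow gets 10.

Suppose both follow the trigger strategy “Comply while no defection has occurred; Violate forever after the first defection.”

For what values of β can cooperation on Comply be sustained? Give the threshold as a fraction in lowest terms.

15/16

Fennica: cooperation gives 15 each period; deviation gives 22 once then 7 forever.
  15/(1−β) ≥ 22 + 7β/(1−β) ⇒ β ≥ 7/15.
Harrow: cooperation gives 11 each period; deviation gives 26 once then 10 forever.
  β ≥ 15/16.
Both must hold, so the binding constraint is Harrow's: β ≥ 15/16.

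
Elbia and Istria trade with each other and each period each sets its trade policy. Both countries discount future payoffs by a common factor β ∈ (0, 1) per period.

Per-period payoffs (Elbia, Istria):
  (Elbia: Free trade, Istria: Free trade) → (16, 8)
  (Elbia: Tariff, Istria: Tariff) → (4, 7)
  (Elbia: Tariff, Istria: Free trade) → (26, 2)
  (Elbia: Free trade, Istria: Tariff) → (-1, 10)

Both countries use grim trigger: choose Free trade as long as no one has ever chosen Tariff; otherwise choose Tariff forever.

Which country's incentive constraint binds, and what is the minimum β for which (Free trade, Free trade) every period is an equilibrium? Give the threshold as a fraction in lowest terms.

Elbia: cooperation gives 16 each period; deviation gives 26 once then 4 forever.
  16/(1−β) ≥ 26 + 4β/(1−β) ⇒ β ≥ 10/22 = 5/11.
Istria: cooperation gives 8 each period; deviation gives 10 once then 7 forever.
  β ≥ 2/3.
Both must hold, so the binding constraint is Istria's: β ≥ 2/3.

Istria; β ≥ 2/3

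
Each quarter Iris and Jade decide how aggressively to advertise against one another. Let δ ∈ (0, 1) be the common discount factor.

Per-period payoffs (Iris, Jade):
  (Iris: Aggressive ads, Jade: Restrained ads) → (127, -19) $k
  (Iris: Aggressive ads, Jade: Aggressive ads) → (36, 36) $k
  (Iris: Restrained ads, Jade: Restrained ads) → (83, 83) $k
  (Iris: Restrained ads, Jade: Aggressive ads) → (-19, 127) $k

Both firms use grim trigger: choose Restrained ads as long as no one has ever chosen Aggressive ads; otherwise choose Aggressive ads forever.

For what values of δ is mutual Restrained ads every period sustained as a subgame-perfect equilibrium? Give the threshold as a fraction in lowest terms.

44/91

One-period gain from deviating is 127 − 83 = 44. The loss is 83 − 36 = 47 in every subsequent period, with present value 47·δ/(1−δ).
Deviation is unprofitable when 47·δ/(1−δ) ≥ 44, i.e. δ/(1−δ) ≥ 44/47.
Equivalently δ ≥ 44/(44+47) = 44/91.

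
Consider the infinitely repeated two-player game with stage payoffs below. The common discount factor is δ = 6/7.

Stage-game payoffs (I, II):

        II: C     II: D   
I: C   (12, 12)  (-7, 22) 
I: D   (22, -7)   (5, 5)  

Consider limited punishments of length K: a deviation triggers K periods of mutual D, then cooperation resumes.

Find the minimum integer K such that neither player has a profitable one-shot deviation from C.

No profitable deviation requires (12−5)(δ+…+δ^K) ≥ 22−12, i.e. δ+…+δ^K ≥ 10/7 ≈ 1.4286.
With δ = 6/7, the partial sums are K=1: 0.8571, K=2: 1.5918.
K = 2 is the first length at which the sum reaches 1.4286.

2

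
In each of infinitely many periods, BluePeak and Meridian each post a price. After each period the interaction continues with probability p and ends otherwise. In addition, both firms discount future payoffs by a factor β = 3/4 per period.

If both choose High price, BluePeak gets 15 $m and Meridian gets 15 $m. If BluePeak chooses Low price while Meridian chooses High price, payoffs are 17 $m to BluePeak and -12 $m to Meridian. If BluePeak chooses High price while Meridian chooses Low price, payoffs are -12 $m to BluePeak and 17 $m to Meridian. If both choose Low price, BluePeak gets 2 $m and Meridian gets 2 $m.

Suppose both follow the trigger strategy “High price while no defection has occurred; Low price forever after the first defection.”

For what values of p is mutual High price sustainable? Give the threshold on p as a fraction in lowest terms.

Expected continuation weight on next period's payoff is β·p = 3/4·p, which plays the role of the discount factor.
Cooperation requires 3/4·p ≥ (17−15)/(17−2) = 2/15, hence p ≥ 8/45.

8/45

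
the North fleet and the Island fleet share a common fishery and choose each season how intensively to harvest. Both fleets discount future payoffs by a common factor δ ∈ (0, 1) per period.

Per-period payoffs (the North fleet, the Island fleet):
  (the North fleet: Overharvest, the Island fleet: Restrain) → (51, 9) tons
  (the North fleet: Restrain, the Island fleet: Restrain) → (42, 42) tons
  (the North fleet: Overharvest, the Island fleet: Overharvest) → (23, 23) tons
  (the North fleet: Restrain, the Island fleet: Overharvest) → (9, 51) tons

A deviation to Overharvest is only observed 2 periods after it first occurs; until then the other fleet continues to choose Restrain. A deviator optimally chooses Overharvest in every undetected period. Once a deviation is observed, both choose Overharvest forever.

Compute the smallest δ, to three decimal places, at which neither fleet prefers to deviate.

Deviating for the 2 undetected periods gains 51−42 = 9 per period over cooperation, then loses 42−23 = 19 per period forever once punishment starts.
Gain: 9(1 + δ + … + δ^1); loss: 19·δ^2/(1−δ).
No profitable deviation ⇔ 9(1−δ^2) ≤ 19·δ^2, i.e. δ^2 ≥ 9/(9+19) = 9/28.
Hence δ ≥ (9/28)^(1/2) ≈ 0.567.

0.567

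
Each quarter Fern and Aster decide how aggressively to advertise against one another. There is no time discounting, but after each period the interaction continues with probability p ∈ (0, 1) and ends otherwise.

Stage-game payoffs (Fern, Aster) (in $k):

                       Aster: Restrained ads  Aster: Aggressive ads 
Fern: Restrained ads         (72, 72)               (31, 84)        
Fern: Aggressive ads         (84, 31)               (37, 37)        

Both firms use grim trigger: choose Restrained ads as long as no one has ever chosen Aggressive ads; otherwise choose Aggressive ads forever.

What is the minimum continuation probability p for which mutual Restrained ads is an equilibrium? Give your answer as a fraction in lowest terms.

12/47

With no time discounting, the continuation probability p plays the role of the discount factor.
Grim-trigger IC: 72/(1−p) ≥ 84 + 37p/(1−p) ⇒ p ≥ (84−72)/(84−37) = 12/47.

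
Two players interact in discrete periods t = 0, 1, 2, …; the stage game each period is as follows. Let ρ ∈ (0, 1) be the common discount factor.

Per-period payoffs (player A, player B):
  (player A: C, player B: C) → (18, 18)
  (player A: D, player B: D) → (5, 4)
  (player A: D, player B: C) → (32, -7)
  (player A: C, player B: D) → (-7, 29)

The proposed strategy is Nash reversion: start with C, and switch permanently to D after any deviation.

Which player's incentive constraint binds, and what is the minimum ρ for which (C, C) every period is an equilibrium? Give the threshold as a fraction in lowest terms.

player A: cooperation gives 18 each period; deviation gives 32 once then 5 forever.
  18/(1−ρ) ≥ 32 + 5ρ/(1−ρ) ⇒ ρ ≥ 14/27.
player B: cooperation gives 18 each period; deviation gives 29 once then 4 forever.
  ρ ≥ 11/25.
Both must hold, so the binding constraint is player A's: ρ ≥ 14/27.

player A; ρ ≥ 14/27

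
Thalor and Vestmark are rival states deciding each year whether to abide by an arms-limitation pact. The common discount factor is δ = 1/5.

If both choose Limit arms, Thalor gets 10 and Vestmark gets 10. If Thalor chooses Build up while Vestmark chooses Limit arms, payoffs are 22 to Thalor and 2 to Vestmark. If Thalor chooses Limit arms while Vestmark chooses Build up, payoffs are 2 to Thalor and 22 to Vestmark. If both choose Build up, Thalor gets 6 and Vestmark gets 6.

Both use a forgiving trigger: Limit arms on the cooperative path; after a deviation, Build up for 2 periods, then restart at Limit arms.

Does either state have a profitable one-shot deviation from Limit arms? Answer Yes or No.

Yes

Comparing payoff streams over the 3 periods until play realigns: cooperate → 10(1+δ+…+δ^2); deviate → 22 + 6(δ+…+δ^2).
Cooperation is sustained iff (10−6)(δ+…+δ^2) ≥ 22−10.
δ+…+δ^2 = 1/5·(1−(1/5)^2)/(1−1/5) = 0.2400, and (22−10)/(10−6) = 3.0000.
0.2400 < 3.0000, so cooperation is not sustainable.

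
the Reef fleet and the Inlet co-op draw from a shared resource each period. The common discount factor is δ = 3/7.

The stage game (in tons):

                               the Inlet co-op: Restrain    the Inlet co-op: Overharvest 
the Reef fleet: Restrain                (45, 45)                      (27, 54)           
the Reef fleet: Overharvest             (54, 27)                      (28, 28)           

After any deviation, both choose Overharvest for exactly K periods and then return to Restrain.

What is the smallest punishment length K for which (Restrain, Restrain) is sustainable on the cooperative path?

IC: δ(1−δ^K)/(1−δ) ≥ (54−45)/(45−28) = 9/17.
With δ = 3/7: need 1 − δ^K ≥ 9/17·(1−3/7)/(3/7), i.e. δ^K ≤ 0.2941.
Since (3/7)^1 = 0.4286 and (3/7)^2 = 0.1837, the smallest such K is 2.

2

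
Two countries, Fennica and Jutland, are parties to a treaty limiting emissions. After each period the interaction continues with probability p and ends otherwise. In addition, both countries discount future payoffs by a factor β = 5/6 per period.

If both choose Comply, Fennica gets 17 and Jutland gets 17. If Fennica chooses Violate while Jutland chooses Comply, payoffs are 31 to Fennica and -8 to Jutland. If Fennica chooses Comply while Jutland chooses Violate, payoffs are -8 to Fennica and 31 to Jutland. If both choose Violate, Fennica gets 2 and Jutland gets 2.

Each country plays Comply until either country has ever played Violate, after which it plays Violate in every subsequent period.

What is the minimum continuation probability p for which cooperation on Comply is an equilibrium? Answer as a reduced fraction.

84/145

With continuation probability p and discount β, the effective per-period discount factor is βp.
Grim-trigger IC: βp ≥ (31−17)/(31−2) = 14/29.
So p ≥ (14/29)/(5/6) = 84/145.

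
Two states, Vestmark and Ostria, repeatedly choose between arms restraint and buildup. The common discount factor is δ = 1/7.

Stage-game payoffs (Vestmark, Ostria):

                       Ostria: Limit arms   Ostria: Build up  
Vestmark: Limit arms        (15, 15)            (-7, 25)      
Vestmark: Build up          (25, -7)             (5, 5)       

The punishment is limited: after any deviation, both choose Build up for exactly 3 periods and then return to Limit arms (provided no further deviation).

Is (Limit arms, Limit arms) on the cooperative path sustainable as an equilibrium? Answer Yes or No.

No

Comparing payoff streams over the 4 periods until play realigns: cooperate → 15(1+δ+…+δ^3); deviate → 25 + 5(δ+…+δ^3).
Cooperation is sustained iff (15−5)(δ+…+δ^3) ≥ 25−15.
δ+…+δ^3 = 1/7·(1−(1/7)^3)/(1−1/7) = 0.1662, and (25−15)/(15−5) = 1.0000.
0.1662 < 1.0000, so cooperation is not sustainable.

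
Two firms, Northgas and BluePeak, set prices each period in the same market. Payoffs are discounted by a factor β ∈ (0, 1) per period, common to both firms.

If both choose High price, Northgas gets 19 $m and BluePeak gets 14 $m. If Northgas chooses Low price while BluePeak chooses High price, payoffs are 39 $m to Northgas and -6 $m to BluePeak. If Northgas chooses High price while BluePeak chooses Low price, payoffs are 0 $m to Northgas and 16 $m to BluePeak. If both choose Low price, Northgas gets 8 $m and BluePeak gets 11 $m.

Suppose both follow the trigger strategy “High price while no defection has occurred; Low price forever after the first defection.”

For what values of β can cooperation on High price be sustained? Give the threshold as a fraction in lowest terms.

For Northgas: deviation gain 39−19 = 20, per-period punishment loss 19−8 = 11. IC gives β ≥ 20/31.
For BluePeak: gain 2, loss 3 per period, so β ≥ 2/5.
The tighter constraint is Northgas's, so cooperation needs β ≥ 20/31.

20/31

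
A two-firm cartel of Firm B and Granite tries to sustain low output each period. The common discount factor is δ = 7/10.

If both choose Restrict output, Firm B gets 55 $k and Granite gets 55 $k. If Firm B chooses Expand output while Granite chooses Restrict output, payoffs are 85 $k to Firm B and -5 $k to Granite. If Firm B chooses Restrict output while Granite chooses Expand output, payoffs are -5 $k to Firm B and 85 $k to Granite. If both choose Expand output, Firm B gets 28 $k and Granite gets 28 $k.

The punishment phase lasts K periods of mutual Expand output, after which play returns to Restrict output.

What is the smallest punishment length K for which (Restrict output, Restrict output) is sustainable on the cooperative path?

No profitable deviation requires (55−28)(δ+…+δ^K) ≥ 85−55, i.e. δ+…+δ^K ≥ 10/9 ≈ 1.1111.
With δ = 7/10, the partial sums are K=1: 0.7000, K=2: 1.1900.
K = 2 is the first length at which the sum reaches 1.1111.

2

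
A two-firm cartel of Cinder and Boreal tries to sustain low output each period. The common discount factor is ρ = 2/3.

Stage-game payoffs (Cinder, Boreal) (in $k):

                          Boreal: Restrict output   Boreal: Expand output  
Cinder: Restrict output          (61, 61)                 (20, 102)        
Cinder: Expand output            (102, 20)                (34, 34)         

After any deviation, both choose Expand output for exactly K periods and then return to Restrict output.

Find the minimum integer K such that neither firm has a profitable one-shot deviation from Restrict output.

4

No profitable deviation requires (61−34)(ρ+…+ρ^K) ≥ 102−61, i.e. ρ+…+ρ^K ≥ 41/27 ≈ 1.5185.
With ρ = 2/3, the partial sums are K=1: 0.6667, K=2: 1.1111, K=3: 1.4074, K=4: 1.6049.
K = 4 is the first length at which the sum reaches 1.5185.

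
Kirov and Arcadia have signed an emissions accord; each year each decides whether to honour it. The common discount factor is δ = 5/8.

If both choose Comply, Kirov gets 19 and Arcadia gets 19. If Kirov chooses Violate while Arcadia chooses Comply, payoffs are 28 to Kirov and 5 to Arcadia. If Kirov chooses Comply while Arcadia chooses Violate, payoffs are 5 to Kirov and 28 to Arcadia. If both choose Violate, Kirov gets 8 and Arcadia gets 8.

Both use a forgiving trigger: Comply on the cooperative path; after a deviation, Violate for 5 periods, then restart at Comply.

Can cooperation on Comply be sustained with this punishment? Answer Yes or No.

Yes

A one-shot deviation gives 28 now, then 8 for 5 periods, then back to 19.
Gain from deviating: (28−19) today; loss: (19−8) in each of the next 5 periods.
No-deviation condition: (19−8)(δ+…+δ^5) ≥ 28−19, i.e. δ+…+δ^5 ≥ 9/11.
At δ = 5/8: δ+…+δ^5 = 1.5077 ≥ 0.8182.
So cooperation is sustainable.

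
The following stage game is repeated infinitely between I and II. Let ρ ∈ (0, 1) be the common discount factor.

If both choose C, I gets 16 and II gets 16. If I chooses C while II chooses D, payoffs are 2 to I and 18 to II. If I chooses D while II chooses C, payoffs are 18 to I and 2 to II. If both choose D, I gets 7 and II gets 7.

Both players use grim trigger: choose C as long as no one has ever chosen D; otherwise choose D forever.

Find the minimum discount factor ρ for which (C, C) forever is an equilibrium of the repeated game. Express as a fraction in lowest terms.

One-period gain from deviating is 18 − 16 = 2. The loss is 16 − 7 = 9 in every subsequent period, with present value 9·ρ/(1−ρ).
Deviation is unprofitable when 9·ρ/(1−ρ) ≥ 2, i.e. ρ/(1−ρ) ≥ 2/9.
Equivalently ρ ≥ 2/(2+9) = 2/11.

2/11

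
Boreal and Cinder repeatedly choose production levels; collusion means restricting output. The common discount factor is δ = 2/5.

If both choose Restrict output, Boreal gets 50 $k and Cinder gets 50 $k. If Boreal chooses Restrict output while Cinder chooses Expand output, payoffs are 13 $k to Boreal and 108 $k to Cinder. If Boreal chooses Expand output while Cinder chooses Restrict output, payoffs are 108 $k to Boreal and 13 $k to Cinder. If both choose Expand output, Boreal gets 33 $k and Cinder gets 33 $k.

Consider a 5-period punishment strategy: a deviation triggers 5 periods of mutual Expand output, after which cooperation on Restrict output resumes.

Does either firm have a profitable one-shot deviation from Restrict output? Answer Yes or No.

Yes

Comparing payoff streams over the 6 periods until play realigns: cooperate → 50(1+δ+…+δ^5); deviate → 108 + 33(δ+…+δ^5).
Cooperation is sustained iff (50−33)(δ+…+δ^5) ≥ 108−50.
δ+…+δ^5 = 2/5·(1−(2/5)^5)/(1−2/5) = 0.6598, and (108−50)/(50−33) = 3.4118.
0.6598 < 3.4118, so cooperation is not sustainable.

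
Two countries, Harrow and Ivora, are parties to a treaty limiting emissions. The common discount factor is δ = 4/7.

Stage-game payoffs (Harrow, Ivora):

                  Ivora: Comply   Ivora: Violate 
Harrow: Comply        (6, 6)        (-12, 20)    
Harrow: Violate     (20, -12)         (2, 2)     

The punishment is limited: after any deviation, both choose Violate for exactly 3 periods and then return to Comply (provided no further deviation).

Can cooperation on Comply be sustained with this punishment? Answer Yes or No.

IC: δ+…+δ^3 ≥ (20−6)/(6−2) = 7/2.
At δ = 4/7: partial sum = 1.0845 < 3.5000. Cooperation not sustainable.

No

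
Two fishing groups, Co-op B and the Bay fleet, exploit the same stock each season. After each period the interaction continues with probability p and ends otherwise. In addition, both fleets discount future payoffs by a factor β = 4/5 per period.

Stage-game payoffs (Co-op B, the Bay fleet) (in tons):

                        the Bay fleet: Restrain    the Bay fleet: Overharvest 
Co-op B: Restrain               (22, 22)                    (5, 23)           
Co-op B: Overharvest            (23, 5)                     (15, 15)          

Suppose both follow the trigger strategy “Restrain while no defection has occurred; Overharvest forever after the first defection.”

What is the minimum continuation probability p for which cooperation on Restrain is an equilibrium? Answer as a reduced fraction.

5/32

Expected continuation weight on next period's payoff is β·p = 4/5·p, which plays the role of the discount factor.
Cooperation requires 4/5·p ≥ (23−22)/(23−15) = 1/8, hence p ≥ 5/32.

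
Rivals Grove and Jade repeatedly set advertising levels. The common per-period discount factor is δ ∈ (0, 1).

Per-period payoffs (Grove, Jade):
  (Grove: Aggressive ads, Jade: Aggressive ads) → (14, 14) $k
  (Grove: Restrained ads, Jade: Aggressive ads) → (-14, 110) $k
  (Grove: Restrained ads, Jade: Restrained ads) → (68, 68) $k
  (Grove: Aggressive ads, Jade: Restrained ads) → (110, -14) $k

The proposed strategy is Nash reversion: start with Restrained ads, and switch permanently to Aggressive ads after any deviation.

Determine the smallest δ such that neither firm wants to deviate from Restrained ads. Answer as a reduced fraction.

One-period gain from deviating is 110 − 68 = 42. The loss is 68 − 14 = 54 in every subsequent period, with present value 54·δ/(1−δ).
Deviation is unprofitable when 54·δ/(1−δ) ≥ 42, i.e. δ/(1−δ) ≥ 7/9.
Equivalently δ ≥ 42/(42+54) = 7/16.

7/16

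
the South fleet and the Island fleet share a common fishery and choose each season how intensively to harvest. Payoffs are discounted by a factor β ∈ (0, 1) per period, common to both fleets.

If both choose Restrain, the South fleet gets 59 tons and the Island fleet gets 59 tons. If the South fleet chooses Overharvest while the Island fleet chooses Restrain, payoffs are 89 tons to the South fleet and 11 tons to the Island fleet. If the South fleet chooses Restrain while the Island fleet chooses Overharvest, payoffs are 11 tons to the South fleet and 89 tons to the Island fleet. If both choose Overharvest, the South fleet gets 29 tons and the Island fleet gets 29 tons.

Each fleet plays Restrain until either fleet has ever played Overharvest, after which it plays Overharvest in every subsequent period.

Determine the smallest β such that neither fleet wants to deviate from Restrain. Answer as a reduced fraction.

Cooperation forever yields 59 each period: 59/(1−β).
Deviating yields 89 once, then 29 forever: 89 + 29β/(1−β).
No profitable deviation requires 59/(1−β) ≥ 89 + 29β/(1−β).
Multiplying by (1−β): 59 ≥ 89(1−β) + 29β = 89 − 60β.
So 60β ≥ 30, i.e. β ≥ 30/60 = 1/2.

1/2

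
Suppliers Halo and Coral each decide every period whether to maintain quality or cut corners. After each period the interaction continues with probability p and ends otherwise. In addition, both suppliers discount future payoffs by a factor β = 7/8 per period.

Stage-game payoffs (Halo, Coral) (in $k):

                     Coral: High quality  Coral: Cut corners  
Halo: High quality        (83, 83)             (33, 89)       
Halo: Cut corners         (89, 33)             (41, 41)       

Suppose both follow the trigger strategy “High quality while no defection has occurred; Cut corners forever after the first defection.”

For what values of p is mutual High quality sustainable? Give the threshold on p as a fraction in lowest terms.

1/7

Expected continuation weight on next period's payoff is β·p = 7/8·p, which plays the role of the discount factor.
Cooperation requires 7/8·p ≥ (89−83)/(89−41) = 1/8, hence p ≥ 1/7.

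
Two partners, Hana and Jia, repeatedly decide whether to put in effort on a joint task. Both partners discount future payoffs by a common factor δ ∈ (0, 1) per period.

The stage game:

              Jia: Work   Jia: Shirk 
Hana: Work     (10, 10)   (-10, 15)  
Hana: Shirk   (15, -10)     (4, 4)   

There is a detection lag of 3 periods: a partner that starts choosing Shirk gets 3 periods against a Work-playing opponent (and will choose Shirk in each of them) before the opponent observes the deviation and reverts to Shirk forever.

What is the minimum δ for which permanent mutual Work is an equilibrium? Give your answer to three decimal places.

0.769

A deviator earns 15 for 3 periods, then 4 forever; cooperating earns 10 forever. Multiplying the IC by (1−δ):
10 ≥ 15(1−δ^3) + 4δ^3, so 11·δ^3 ≥ 5 and δ^3 ≥ 5/11.
δ ≥ (5/11)^(1/3) ≈ 0.769.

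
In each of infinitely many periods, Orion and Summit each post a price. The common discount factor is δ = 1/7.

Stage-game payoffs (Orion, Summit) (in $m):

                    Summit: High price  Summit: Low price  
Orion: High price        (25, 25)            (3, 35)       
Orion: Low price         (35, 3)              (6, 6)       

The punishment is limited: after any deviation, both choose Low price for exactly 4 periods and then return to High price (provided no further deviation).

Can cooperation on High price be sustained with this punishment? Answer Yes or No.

No

A one-shot deviation gives 35 now, then 6 for 4 periods, then back to 25.
Gain from deviating: (35−25) today; loss: (25−6) in each of the next 4 periods.
No-deviation condition: (25−6)(δ+…+δ^4) ≥ 35−25, i.e. δ+…+δ^4 ≥ 10/19.
At δ = 1/7: δ+…+δ^4 = 0.1666 < 0.5263.
So cooperation is not sustainable.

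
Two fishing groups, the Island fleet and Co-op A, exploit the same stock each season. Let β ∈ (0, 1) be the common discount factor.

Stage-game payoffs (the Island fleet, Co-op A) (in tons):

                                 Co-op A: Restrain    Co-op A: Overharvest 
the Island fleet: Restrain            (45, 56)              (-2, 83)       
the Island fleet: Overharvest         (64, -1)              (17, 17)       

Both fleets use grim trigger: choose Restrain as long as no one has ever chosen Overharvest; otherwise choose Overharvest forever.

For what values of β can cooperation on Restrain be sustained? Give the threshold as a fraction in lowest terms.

9/22

the Island fleet's threshold: (64−45)/(64−17) = 19/47.
Co-op A's threshold: (83−56)/(83−17) = 9/22.
19/47 < 9/22, so Co-op A binds and β* = 9/22.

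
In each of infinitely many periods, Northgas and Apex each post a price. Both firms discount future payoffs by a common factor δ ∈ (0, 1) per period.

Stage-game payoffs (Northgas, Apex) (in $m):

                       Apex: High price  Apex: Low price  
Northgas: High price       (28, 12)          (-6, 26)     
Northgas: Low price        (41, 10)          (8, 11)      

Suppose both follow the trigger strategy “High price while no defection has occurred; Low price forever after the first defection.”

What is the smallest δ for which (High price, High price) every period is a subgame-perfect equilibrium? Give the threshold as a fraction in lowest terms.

Northgas: cooperation gives 28 each period; deviation gives 41 once then 8 forever.
  28/(1−δ) ≥ 41 + 8δ/(1−δ) ⇒ δ ≥ 13/33.
Apex: cooperation gives 12 each period; deviation gives 26 once then 11 forever.
  δ ≥ 14/15.
Both must hold, so the binding constraint is Apex's: δ ≥ 14/15.

14/15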